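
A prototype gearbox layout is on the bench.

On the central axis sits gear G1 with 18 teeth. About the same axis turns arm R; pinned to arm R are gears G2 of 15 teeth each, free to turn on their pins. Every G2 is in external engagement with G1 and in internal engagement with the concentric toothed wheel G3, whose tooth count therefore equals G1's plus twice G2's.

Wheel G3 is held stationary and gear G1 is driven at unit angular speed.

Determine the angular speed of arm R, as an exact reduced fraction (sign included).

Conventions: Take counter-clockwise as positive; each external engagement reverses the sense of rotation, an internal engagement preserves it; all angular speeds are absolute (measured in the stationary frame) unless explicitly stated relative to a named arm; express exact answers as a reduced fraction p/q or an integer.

3/11

class = planetary set [G3 = 18+2·15 = 48; Willis about the carrier]
ring teeth: 18 + 2·15 = 48
18(ω_sun−ω_arm) = −48(ω_ring−ω_arm),  ω_ring = 0, ω_sun = 1
18(1−ω_arm) = −48(0−ω_arm)  ⇒  66·ω_arm = 18  ⇒  ω_arm = 3/11
exact speed ratio = 3/11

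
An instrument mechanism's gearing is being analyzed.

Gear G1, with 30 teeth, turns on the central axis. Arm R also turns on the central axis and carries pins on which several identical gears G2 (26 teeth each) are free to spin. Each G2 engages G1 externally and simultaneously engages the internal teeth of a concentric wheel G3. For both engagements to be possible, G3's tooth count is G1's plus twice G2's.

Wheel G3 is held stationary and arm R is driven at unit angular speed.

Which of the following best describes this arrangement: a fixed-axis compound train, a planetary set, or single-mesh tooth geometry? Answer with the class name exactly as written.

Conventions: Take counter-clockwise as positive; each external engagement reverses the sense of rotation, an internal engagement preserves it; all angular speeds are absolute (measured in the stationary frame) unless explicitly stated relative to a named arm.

planetary set

planetary set (30T centre, 26T on arm, 82T internal) — Willis relation
classification: planetary set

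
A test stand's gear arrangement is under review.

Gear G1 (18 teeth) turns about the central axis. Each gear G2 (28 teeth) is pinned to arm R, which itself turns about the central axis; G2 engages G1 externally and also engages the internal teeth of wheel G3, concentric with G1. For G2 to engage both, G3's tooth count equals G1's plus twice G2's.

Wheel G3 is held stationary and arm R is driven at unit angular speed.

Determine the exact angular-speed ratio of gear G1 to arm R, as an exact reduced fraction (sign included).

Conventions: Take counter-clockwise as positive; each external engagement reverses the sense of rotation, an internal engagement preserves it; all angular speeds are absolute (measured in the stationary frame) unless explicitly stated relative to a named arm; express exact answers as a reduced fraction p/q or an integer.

46/9

planetary set (18T centre, 28T on arm, 74T internal) — Willis relation
ring teeth: 18 + 2·28 = 74
18(ω_sun−ω_arm) = −74(ω_ring−ω_arm),  ω_ring = 0, ω_arm = 1
ω_sun = 1 − (74/18)(0−1) = 46/9
ω_out/ω_in = 46/9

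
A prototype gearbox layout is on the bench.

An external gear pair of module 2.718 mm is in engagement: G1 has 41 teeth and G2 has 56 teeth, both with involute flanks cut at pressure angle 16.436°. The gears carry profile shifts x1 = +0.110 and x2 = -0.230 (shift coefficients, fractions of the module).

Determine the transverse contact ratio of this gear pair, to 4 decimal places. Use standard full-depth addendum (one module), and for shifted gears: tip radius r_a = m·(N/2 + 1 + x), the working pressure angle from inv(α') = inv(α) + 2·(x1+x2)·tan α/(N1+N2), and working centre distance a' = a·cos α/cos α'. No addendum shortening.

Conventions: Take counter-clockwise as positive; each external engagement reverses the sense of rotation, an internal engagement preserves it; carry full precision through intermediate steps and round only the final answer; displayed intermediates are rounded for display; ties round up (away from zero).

class = single-mesh tooth geometry [involute pair 41T × 56T, m = 2.718]
base radii: r_b1 = 53.442120, r_b2 = 72.994115
tip radii: r_a1 = 58.735980, r_a2 = 78.196860
inv(α') = inv(16.436°) + 2·(+0.110-0.230)·tan α/(41+56) = 0.00740667  ⇒  α' = 15.93981°
a' = a·cos α / cos α' = 131.8230·cos 16.436°/cos 15.93981° = 131.492006
action lengths: √(r_a1²−r_b1²) = 24.369143, √(r_a2²−r_b2²) = 28.046533
base pitch p_b = π·m·cos α = 8.189921
CR = (24.369143 + 28.046533 − 131.492006·sin 15.93981°)/8.189921 = 1.990786
contact ratio ≈ 1.9908

1.9908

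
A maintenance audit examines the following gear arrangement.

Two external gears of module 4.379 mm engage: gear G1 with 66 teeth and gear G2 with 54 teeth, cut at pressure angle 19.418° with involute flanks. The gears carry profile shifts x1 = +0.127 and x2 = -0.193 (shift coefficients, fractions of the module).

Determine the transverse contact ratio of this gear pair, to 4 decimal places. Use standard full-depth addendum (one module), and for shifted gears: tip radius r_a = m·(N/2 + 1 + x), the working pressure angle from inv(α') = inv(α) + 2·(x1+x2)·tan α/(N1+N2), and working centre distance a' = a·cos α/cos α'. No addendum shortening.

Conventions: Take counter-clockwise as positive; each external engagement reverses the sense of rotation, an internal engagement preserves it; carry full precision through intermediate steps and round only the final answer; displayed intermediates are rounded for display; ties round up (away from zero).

topology: single-mesh involute geometry — m = 4.379, 66T/54T pair
base radii: r_b1 = 136.287190, r_b2 = 111.507701
tip radii: r_a1 = 149.442133, r_a2 = 121.766853
inv(α') = inv(19.418°) + 2·(+0.127-0.193)·tan α/(66+54) = 0.01321295  ⇒  α' = 19.23740°
a' = a·cos α / cos α' = 262.7400·cos 19.418°/cos 19.23740° = 262.449690
action lengths: √(r_a1²−r_b1²) = 61.308669, √(r_a2²−r_b2²) = 48.920334
base pitch p_b = π·m·cos α = 12.974510
CR = (61.308669 + 48.920334 − 262.449690·sin 19.23740°)/12.974510 = 1.830996
contact ratio ≈ 1.8310

1.8310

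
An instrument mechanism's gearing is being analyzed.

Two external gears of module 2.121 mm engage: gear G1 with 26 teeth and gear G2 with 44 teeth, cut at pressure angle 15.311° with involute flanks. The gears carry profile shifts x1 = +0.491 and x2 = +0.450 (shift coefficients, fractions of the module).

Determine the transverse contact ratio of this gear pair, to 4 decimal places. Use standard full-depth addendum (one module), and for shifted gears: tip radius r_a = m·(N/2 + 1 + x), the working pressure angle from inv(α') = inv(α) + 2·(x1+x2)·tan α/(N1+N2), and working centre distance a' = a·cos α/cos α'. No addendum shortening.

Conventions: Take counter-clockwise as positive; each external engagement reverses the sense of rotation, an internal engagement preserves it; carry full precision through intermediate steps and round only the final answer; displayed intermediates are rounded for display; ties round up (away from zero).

1.7338

recognized (one external pair, fixed centres): single-mesh tooth geometry, m = 2.121, N1 = 26, N2 = 44
base radii: r_b1 = 26.594344, r_b2 = 45.005814
tip radii: r_a1 = 30.735411, r_a2 = 49.737450
inv(α') = inv(15.311°) + 2·(+0.491+0.450)·tan α/(26+44) = 0.01390869  ⇒  α' = 19.55890°
a' = a·cos α / cos α' = 74.2350·cos 15.311°/cos 19.55890° = 75.984634
action lengths: √(r_a1²−r_b1²) = 15.407996, √(r_a2²−r_b2²) = 21.172876
base pitch p_b = π·m·cos α = 6.426815
CR = (15.407996 + 21.172876 − 75.984634·sin 19.55890°)/6.426815 = 1.733839
contact ratio ≈ 1.7338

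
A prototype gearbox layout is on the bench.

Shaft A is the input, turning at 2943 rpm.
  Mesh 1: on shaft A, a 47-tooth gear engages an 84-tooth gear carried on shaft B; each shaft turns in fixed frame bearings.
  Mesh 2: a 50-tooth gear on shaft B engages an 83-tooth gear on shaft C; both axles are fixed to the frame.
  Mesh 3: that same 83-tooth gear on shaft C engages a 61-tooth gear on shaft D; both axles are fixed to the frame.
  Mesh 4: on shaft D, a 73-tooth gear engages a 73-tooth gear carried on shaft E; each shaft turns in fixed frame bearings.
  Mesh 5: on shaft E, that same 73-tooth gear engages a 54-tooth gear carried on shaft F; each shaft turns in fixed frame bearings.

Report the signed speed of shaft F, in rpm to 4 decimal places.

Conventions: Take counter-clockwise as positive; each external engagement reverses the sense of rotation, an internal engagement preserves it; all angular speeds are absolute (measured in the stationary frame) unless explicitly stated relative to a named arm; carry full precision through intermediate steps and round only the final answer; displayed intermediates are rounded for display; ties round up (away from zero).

recognized (6 fixed axles, 5 meshes): fixed-axis compound train
mesh 1 [47T→84T]: ω = 2943.0000×47/84 = 1646.6786 rpm, sense flips to −
mesh 2 [50T→83T]: ω = 1646.6786×50/83 = 991.9750 rpm, sense flips to +
mesh 3 [83T→61T]: ω = 991.9750×83/61 = 1349.7365 rpm, sense flips to −
mesh 4 [73T→73T]: ω = 1349.7365×73/73 = 1349.7365 rpm, sense flips to +
mesh 5 [73T→54T]: ω = 1349.7365×73/54 = 1824.6438 rpm, sense flips to −
signed output speed = -1824.6438 rpm

-1824.6438 rpm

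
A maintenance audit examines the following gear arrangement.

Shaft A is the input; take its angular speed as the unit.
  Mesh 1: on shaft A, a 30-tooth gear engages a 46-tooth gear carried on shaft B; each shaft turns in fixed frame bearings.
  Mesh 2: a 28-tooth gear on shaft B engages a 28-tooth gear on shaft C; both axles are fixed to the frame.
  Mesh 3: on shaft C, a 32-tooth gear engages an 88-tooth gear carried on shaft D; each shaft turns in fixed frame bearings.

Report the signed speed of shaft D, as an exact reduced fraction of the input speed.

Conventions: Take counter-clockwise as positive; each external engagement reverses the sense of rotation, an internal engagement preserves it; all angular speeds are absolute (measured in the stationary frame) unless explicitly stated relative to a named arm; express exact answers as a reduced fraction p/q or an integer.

3-mesh fixed-axis compound train (all bearings frame-fixed)
mesh 1 [30T→46T]: |ω|/ω_in = 1×30/46 = 15/23, sense flips to −
mesh 2 [28T→28T]: |ω|/ω_in = (15/23)×28/28 = 15/23, sense flips to +
mesh 3 [32T→88T]: |ω|/ω_in = (15/23)×32/88 = 60/253, sense flips to −
signed output speed (× input speed) = -60/253

-60/253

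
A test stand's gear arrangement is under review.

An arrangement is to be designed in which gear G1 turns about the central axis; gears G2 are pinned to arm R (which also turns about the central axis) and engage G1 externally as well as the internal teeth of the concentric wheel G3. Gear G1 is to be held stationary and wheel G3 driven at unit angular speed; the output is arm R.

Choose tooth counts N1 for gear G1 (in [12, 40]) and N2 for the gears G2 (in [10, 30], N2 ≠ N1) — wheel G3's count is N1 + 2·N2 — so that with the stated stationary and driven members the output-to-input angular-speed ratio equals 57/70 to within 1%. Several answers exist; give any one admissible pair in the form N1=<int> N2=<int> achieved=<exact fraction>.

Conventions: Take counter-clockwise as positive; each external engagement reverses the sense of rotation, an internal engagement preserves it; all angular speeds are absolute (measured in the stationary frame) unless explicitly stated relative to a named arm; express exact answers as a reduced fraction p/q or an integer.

N1=13 N2=22 achieved=57/70

planetary set to be sized for 57/70 (Willis relation)
Willis with ω_sun = 0: ω_arm/ω_ring = N3/(N1+N3); set equal to 57/70  ⇒  N3/N1 = (57/70)/(1 − 57/70) = 57/13
N3 = N1 + 2·N2  ⇒  N2/N1 = (N3/N1 − 1)/2 = (57/13 − 1)/2 = 22/13
smallest multiple with N1 ≥ 12 and N2 ≥ 10: k = 1  ⇒  N1 = 1·13 = 13, N2 = 1·22 = 22 (N1 ≤ 40, N2 ≤ 30, N2 ≠ N1 ✓), N3 = 13 + 2·22 = 57
check: N3/(N1+N3) with N1 = 13, N3 = 57 gives 57/70; |achieved − target| = 0 ≤ 57/7000 ✓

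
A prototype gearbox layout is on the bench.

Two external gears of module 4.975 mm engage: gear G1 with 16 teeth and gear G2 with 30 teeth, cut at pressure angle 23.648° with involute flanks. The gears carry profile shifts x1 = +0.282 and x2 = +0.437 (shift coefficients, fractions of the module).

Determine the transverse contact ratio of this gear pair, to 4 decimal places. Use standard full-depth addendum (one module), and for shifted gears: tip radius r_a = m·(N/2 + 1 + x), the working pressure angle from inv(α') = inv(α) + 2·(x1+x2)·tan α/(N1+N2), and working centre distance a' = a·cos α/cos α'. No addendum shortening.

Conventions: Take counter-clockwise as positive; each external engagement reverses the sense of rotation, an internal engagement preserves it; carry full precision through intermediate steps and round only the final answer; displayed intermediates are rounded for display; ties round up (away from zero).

1.3643

topology: single-mesh involute geometry — m = 4.975, 16T/30T pair
base radii: r_b1 = 36.457875, r_b2 = 68.358516
tip radii: r_a1 = 46.177950, r_a2 = 81.774075
inv(α') = inv(23.648°) + 2·(+0.282+0.437)·tan α/(16+30) = 0.03884056  ⇒  α' = 27.12163°
a' = a·cos α / cos α' = 114.4250·cos 23.648°/cos 27.12163° = 117.765828
action lengths: √(r_a1²−r_b1²) = 28.341249, √(r_a2²−r_b2²) = 44.878867
base pitch p_b = π·m·cos α = 14.316974
CR = (28.341249 + 44.878867 − 117.765828·sin 27.12163°)/14.316974 = 1.364319
contact ratio ≈ 1.3643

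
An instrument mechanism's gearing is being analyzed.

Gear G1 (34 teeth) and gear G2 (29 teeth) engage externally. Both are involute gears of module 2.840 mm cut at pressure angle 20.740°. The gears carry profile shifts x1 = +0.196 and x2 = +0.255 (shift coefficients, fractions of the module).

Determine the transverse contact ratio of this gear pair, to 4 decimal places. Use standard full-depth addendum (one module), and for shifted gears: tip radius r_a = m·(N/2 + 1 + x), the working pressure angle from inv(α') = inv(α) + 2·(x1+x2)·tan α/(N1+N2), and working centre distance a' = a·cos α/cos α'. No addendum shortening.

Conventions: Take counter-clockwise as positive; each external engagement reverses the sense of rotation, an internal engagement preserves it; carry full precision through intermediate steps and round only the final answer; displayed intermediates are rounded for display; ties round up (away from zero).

1.5492

class = single-mesh tooth geometry [involute pair 34T × 29T, m = 2.840]
base radii: r_b1 = 45.151313, r_b2 = 38.511414
tip radii: r_a1 = 51.676640, r_a2 = 44.744200
inv(α') = inv(20.740°) + 2·(+0.196+0.255)·tan α/(34+29) = 0.02210679  ⇒  α' = 22.69590°
a' = a·cos α / cos α' = 89.4600·cos 20.740°/cos 22.69590° = 90.684842
action lengths: √(r_a1²−r_b1²) = 25.136310, √(r_a2²−r_b2²) = 22.779694
base pitch p_b = π·m·cos α = 8.343943
CR = (25.136310 + 22.779694 − 90.684842·sin 22.69590°)/8.343943 = 1.549168
contact ratio ≈ 1.5492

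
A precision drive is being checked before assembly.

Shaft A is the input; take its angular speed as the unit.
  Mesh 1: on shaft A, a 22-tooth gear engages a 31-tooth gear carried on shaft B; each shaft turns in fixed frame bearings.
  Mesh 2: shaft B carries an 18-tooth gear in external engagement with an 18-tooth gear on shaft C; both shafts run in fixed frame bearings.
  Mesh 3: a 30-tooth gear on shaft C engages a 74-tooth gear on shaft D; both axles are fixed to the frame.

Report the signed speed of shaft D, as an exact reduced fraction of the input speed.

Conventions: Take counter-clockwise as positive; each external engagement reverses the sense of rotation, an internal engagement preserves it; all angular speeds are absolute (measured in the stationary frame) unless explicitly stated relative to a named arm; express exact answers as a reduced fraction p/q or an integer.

-330/1147

3-mesh fixed-axis compound train (all bearings frame-fixed)
mesh 1 [22T→31T]: |ω|/ω_in = 1×22/31 = 22/31, sense flips to −
mesh 2 [18T→18T]: |ω|/ω_in = (22/31)×18/18 = 22/31, sense flips to +
mesh 3 [30T→74T]: |ω|/ω_in = (22/31)×30/74 = 330/1147, sense flips to −
signed output speed (× input speed) = -330/1147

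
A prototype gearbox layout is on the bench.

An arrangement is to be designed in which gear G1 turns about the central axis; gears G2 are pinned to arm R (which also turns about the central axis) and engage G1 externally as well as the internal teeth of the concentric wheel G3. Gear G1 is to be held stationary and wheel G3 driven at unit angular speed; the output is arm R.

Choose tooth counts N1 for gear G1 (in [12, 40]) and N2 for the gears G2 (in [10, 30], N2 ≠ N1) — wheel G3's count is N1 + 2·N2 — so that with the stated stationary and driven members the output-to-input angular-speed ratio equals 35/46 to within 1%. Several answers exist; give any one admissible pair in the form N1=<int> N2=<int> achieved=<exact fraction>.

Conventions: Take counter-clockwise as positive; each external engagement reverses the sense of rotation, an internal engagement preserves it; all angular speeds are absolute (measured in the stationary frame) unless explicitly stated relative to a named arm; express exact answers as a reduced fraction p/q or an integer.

N1=22 N2=24 achieved=35/46

planetary set to be sized for 35/46 (Willis relation)
Willis with ω_sun = 0: ω_arm/ω_ring = N3/(N1+N3); set equal to 35/46  ⇒  N3/N1 = (35/46)/(1 − 35/46) = 35/11
N3 = N1 + 2·N2  ⇒  N2/N1 = (N3/N1 − 1)/2 = (35/11 − 1)/2 = 12/11
smallest multiple with N1 ≥ 12 and N2 ≥ 10: k = 2  ⇒  N1 = 2·11 = 22, N2 = 2·12 = 24 (N1 ≤ 40, N2 ≤ 30, N2 ≠ N1 ✓), N3 = 22 + 2·24 = 70
check: N3/(N1+N3) with N1 = 22, N3 = 70 gives 35/46; |achieved − target| = 0 ≤ 7/920 ✓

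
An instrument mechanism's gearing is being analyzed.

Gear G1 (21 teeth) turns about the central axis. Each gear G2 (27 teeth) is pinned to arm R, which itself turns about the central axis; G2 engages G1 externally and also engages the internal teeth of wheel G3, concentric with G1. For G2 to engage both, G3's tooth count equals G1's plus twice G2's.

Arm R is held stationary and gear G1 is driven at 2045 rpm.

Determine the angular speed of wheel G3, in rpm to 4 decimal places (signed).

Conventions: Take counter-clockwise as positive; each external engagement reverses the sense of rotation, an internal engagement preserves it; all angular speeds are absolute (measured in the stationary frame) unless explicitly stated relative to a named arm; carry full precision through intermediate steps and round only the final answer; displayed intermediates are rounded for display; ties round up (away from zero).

recognized (axles ride arm R): planetary set, 21/27/75 teeth
normalise by the input: solve with ω_sun = 1, then scale by 2045 rpm
ring teeth: 21 + 2·27 = 75
21(ω_sun−ω_arm) = −75(ω_ring−ω_arm),  ω_arm = 0, ω_sun = 1
ω_ring = 0 − (21/75)(1−0) = -7/25
scale: ω_ring = -7/25 × 2045 rpm = -572.6000 rpm

-572.6000 rpm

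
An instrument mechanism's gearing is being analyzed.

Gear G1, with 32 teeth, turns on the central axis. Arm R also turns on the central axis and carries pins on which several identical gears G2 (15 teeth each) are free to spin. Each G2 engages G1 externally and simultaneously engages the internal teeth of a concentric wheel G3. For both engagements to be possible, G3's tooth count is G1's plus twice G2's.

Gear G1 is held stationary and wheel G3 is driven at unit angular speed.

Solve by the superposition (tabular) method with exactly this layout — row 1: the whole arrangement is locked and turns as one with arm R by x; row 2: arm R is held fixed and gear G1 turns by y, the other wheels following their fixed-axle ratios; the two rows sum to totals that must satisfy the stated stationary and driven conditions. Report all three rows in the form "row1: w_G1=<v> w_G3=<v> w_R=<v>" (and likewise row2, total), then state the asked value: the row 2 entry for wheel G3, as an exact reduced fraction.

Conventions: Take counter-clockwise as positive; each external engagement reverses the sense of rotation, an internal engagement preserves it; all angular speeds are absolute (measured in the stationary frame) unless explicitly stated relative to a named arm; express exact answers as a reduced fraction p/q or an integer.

row1: w_G1=31/47 w_G3=31/47 w_R=31/47
row2: w_G1=-31/47 w_G3=16/47 w_R=0
total: w_G1=0 w_G3=1 w_R=31/47
asked value: 16/47

recognized (axles ride arm R): planetary set, 32/15/62 teeth
row 1 (train locked, turned with arm): all members turn x
superposition row 2 [arm held]: sun y, ring −(32/62)·y, arm 0
boundary: total ω_sun = x + y = 0 and total ω_ring = x − (32/62)·y = 1  ⇒  y = -31/47, x = 31/47
row 2 ring = −(32/62)·(-31/47) = 16/47
totals (row 1 + row 2): sun 31/47 + (-31/47) = 0, ring 31/47 + 16/47 = 1, arm 31/47 + 0 = 31/47
asked cell (row2, ring) = 16/47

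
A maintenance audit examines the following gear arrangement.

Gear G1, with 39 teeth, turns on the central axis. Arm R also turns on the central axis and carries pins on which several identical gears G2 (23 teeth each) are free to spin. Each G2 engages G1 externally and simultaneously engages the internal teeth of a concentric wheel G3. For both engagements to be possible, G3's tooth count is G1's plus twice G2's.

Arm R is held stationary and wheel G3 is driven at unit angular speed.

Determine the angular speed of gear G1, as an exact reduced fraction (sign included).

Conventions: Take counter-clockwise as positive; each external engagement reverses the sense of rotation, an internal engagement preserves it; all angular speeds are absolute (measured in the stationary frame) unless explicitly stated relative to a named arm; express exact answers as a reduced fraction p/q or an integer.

-85/39

class = planetary set [G3 = 39+2·23 = 85; Willis about the carrier]
ring teeth: 39 + 2·23 = 85
39(ω_sun−ω_arm) = −85(ω_ring−ω_arm),  ω_arm = 0, ω_ring = 1
ω_sun = 0 − (85/39)(1−0) = -85/39
exact speed ratio = -85/39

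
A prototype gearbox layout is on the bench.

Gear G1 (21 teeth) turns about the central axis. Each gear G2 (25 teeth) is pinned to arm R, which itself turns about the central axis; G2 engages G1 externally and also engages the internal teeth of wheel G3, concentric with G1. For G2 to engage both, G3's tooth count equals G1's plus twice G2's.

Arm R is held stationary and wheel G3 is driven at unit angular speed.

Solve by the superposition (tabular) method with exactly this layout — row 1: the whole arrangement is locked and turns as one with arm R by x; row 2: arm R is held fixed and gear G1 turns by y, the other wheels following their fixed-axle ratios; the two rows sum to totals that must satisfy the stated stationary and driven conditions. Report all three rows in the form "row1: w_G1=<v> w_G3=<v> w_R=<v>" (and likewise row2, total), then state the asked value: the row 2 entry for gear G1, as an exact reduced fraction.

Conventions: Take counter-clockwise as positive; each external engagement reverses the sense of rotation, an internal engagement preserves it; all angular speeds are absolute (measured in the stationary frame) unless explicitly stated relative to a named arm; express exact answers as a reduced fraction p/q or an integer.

planetary set (21T centre, 25T on arm, 71T internal) — Willis relation
row 1: whole set turns with the arm by x
row 2: sun turns y, ring = −(21/71)·y, arm 0
boundary: total ω_arm = x = 0 and total ω_ring = x − (21/71)·y = 1  ⇒  y = -71/21, x = 0
row 2 ring = −(21/71)·(-71/21) = 1
totals (row 1 + row 2): sun 0 + (-71/21) = -71/21, ring 0 + 1 = 1, arm 0 + 0 = 0
asked cell (row2, sun) = -71/21

row1: w_G1=0 w_G3=0 w_R=0
row2: w_G1=-71/21 w_G3=1 w_R=0
total: w_G1=-71/21 w_G3=1 w_R=0
asked value: -71/21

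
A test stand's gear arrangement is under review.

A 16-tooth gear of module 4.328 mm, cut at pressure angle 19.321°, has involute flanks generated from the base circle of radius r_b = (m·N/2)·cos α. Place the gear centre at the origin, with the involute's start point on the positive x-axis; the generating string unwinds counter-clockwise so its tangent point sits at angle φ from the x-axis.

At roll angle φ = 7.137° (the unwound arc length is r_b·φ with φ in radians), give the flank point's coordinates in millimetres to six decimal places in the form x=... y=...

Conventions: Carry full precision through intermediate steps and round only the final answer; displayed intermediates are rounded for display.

x=32.926474 y=0.021018

recognized (one wheel, involute flank): single-mesh tooth geometry, m = 4.328, N = 16
pitch radius r_p = m·N/2 = 4.328·16/2 = 34.624000
base radius r_b = r_p·cos α = 34.624000·cos 19.321° = 32.673968
roll angle φ = 7.137° = 0.12456415 rad
x = r_b·(cos φ + φ·sin φ) = 32.926474
y = r_b·(sin φ − φ·cos φ) = 0.021018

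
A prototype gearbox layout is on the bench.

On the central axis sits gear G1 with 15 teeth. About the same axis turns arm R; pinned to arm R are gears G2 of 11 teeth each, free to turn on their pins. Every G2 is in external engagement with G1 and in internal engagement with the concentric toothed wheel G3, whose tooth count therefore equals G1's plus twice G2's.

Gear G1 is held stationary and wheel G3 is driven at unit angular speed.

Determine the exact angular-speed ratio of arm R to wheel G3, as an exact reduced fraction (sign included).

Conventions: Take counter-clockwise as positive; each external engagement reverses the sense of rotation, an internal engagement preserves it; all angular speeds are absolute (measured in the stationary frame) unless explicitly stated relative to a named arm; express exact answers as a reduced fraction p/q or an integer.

recognized (axles ride arm R): planetary set, 15/11/37 teeth
ring teeth: 15 + 2·11 = 37
15(ω_sun−ω_arm) = −37(ω_ring−ω_arm),  ω_sun = 0, ω_ring = 1
15(0−ω_arm) = −37(1−ω_arm)  ⇒  52·ω_arm = 37  ⇒  ω_arm = 37/52
ω_out/ω_in = 37/52

37/52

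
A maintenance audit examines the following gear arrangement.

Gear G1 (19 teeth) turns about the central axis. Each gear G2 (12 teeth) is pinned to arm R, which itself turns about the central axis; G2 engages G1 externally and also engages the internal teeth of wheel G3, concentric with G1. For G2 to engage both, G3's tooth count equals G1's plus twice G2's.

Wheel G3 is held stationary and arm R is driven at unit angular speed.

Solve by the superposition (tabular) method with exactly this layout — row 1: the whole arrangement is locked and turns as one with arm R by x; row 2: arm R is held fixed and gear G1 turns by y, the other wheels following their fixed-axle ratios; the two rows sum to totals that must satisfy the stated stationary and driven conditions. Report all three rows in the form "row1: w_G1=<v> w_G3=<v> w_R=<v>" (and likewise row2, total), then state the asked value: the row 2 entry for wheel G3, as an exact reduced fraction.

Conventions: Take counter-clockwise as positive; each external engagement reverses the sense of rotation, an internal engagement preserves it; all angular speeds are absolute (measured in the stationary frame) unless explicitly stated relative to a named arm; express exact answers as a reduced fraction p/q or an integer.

planetary set (19T centre, 12T on arm, 43T internal) — Willis relation
row 1 — lock + rotate with arm: ω_sun = ω_ring = ω_arm = x
row 2 (arm held, sun turns y): ω_ring = −(19/43)·y, ω_arm = 0
boundary: total ω_ring = x − (19/43)·y = 0 and total ω_arm = x = 1  ⇒  y = 43/19, x = 1
row 2 ring = −(19/43)·43/19 = -1
totals (row 1 + row 2): sun 1 + 43/19 = 62/19, ring 1 + (-1) = 0, arm 1 + 0 = 1
asked cell (row2, ring) = -1

row1: w_G1=1 w_G3=1 w_R=1
row2: w_G1=43/19 w_G3=-1 w_R=0
total: w_G1=62/19 w_G3=0 w_R=1
asked value: -1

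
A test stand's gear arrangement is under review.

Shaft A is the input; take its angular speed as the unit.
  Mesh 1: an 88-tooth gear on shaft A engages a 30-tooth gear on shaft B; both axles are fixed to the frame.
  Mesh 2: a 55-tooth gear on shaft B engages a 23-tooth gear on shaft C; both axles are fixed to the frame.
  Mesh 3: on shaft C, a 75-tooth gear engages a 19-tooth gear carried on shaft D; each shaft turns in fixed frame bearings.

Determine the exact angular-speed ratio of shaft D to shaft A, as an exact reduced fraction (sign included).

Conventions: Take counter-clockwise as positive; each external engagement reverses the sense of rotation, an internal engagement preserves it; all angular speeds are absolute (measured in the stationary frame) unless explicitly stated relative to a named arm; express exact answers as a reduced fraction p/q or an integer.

-12100/437

class = fixed-axis compound train [3 meshes; 3 ratios multiply, 3 sense flips]
mesh 1 [88T→30T]: running ratio 44/15, sense −
mesh 2 [55T→23T]: running ratio 484/69, sense +
mesh 3 [75T→19T]: running ratio 12100/437, sense −
ω_out/ω_in = -12100/437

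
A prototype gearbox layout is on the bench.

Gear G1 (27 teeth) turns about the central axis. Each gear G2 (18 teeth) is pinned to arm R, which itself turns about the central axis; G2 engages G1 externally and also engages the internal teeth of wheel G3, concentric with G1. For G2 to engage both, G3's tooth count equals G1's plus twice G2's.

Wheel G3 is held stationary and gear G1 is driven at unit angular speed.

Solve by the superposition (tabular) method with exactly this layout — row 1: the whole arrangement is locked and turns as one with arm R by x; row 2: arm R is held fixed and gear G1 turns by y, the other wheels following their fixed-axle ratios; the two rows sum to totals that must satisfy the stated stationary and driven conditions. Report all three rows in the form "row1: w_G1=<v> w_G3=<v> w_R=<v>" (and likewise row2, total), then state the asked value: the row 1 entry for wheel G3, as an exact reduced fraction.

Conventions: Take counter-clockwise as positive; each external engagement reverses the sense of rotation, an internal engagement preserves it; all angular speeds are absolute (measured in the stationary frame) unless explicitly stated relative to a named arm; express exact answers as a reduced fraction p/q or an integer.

row1: w_G1=3/10 w_G3=3/10 w_R=3/10
row2: w_G1=7/10 w_G3=-3/10 w_R=0
total: w_G1=1 w_G3=0 w_R=3/10
asked value: 3/10

planetary set (27T centre, 18T on arm, 63T internal) — Willis relation
superposition row 1 [locked train]: every member turns x
row 2 — arm fixed, fixed-axis ratios: sun y, ring −(27/63)·y, arm 0
boundary: total ω_ring = x − (27/63)·y = 0 and total ω_sun = x + y = 1  ⇒  y = 7/10, x = 3/10
row 2 ring = −(27/63)·7/10 = -3/10
totals (row 1 + row 2): sun 3/10 + 7/10 = 1, ring 3/10 + (-3/10) = 0, arm 3/10 + 0 = 3/10
asked cell (row1, ring) = 3/10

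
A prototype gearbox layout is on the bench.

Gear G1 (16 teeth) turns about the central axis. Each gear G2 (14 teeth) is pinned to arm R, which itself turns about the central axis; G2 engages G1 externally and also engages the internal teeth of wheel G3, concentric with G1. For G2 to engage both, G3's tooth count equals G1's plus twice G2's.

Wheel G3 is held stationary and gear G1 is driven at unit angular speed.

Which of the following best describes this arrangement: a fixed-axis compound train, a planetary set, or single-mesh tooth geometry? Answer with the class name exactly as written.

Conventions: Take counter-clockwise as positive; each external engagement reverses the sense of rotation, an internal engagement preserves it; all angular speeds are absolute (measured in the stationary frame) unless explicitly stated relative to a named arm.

planetary set (16T centre, 14T on arm, 44T internal) — Willis relation
classification: planetary set

planetary set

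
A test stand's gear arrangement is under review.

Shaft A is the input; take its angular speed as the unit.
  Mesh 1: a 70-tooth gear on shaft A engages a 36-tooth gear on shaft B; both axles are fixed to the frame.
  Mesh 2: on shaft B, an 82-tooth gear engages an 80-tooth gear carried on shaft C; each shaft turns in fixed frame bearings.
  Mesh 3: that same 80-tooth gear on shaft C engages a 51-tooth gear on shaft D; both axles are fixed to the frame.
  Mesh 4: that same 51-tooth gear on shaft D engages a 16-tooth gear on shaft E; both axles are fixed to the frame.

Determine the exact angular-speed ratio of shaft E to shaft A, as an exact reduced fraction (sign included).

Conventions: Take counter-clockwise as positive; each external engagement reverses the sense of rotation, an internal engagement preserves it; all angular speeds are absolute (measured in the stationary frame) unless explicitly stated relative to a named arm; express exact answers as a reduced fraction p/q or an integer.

class = fixed-axis compound train [4 meshes; 4 ratios multiply, 4 sense flips]
mesh 1 [70T→36T]: running ratio 35/18, sense −
mesh 2 [82T→80T]: running ratio 287/144, sense +
mesh 3 [80T→51T]: running ratio 1435/459, sense −
mesh 4 [51T→16T]: running ratio 1435/144, sense +
ω_out/ω_in = 1435/144

1435/144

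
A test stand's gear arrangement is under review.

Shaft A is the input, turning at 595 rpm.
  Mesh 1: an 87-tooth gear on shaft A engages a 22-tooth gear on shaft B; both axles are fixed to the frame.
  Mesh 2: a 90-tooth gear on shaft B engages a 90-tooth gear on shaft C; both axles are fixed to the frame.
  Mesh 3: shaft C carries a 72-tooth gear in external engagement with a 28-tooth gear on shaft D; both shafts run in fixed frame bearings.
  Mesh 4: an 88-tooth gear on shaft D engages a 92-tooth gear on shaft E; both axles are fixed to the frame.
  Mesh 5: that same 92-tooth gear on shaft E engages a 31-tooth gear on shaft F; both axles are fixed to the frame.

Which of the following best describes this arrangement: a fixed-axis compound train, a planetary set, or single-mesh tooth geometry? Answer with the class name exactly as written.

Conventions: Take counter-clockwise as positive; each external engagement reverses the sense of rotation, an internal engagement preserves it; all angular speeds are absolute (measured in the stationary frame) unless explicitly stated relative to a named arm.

5-mesh fixed-axis compound train (all bearings frame-fixed)
classification: fixed-axis compound train

fixed-axis compound train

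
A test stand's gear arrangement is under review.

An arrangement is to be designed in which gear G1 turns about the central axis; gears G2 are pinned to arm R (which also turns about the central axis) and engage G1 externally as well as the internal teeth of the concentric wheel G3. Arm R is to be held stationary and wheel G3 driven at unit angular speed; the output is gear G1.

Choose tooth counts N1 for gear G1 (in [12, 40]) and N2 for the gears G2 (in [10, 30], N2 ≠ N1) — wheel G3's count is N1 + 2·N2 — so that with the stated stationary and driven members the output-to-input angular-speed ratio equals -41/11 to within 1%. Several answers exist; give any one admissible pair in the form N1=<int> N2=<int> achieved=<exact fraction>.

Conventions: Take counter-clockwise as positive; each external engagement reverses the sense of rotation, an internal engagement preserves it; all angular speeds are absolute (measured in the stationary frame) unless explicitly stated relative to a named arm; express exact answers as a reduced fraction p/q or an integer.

planetary set to be sized for -41/11 (Willis relation)
Willis with ω_arm = 0: ω_sun/ω_ring = −N3/N1; set equal to -41/11  ⇒  N3/N1 = −(-41/11) = 41/11
N3 = N1 + 2·N2  ⇒  N2/N1 = (N3/N1 − 1)/2 = (41/11 − 1)/2 = 15/11
smallest multiple with N1 ≥ 12 and N2 ≥ 10: k = 2  ⇒  N1 = 2·11 = 22, N2 = 2·15 = 30 (N1 ≤ 40, N2 ≤ 30, N2 ≠ N1 ✓), N3 = 22 + 2·30 = 82
check: −N3/N1 with N1 = 22, N3 = 82 gives -41/11; |achieved − target| = 0 ≤ 41/1100 ✓

N1=22 N2=30 achieved=-41/11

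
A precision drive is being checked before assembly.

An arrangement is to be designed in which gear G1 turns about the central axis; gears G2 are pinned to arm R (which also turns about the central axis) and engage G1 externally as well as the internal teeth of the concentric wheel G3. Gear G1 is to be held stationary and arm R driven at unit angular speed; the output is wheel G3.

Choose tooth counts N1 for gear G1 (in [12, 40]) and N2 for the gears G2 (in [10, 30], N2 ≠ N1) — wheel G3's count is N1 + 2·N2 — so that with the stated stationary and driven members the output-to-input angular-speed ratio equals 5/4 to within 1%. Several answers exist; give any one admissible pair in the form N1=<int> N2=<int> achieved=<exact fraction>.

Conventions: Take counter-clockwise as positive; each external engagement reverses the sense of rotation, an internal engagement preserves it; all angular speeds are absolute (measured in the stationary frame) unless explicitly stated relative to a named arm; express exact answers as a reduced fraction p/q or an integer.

N1=12 N2=18 achieved=5/4

planetary set to be sized for 5/4 (Willis relation)
Willis with ω_sun = 0: ω_ring/ω_arm = (N1+N3)/N3; set equal to 5/4  ⇒  N3/N1 = 1/(5/4 − 1) = 4
N3 = N1 + 2·N2  ⇒  N2/N1 = (N3/N1 − 1)/2 = (4 − 1)/2 = 3/2
smallest multiple with N1 ≥ 12 and N2 ≥ 10: k = 6  ⇒  N1 = 6·2 = 12, N2 = 6·3 = 18 (N1 ≤ 40, N2 ≤ 30, N2 ≠ N1 ✓), N3 = 12 + 2·18 = 48
check: (N1+N3)/N3 with N1 = 12, N3 = 48 gives 5/4; |achieved − target| = 0 ≤ 1/80 ✓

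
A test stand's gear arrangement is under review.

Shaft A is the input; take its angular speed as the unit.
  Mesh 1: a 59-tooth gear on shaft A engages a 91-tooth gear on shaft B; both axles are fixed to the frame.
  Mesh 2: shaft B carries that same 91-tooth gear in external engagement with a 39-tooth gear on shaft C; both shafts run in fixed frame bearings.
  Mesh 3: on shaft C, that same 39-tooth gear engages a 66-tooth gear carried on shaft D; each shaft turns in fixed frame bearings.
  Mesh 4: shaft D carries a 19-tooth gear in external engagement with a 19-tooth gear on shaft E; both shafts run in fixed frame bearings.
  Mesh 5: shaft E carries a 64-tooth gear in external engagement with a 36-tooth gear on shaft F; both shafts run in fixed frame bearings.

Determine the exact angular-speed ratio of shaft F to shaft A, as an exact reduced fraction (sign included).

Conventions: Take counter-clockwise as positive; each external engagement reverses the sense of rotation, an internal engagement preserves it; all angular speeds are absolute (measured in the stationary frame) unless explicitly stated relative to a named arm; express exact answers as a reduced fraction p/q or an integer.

class = fixed-axis compound train [5 meshes; 5 ratios multiply, 5 sense flips]
mesh 1 [59T→91T]: running ratio 59/91, sense −
mesh 2 [91T→39T]: running ratio 59/39, sense +
mesh 3 [39T→66T]: running ratio 59/66, sense −
mesh 4 [19T→19T]: running ratio 59/66, sense +
mesh 5 [64T→36T]: running ratio 472/297, sense −
ω_out/ω_in = -472/297

-472/297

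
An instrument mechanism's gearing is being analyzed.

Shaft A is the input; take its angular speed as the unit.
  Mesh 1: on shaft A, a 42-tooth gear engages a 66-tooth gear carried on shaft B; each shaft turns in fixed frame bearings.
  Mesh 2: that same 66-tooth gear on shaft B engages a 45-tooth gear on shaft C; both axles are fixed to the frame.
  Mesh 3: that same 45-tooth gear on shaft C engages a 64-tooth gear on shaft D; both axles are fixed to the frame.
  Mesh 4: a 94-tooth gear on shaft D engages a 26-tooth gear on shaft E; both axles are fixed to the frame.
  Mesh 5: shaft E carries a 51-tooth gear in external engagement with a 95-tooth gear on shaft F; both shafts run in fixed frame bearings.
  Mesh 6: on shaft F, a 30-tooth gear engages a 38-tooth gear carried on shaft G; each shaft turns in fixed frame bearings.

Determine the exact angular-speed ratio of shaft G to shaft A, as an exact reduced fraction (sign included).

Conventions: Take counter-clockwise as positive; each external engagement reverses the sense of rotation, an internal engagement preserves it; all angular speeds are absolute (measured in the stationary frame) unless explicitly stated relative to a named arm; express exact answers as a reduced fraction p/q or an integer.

151011/150176

class = fixed-axis compound train [6 meshes; 6 ratios multiply, 6 sense flips]
mesh 1 [42T→66T]: running ratio 7/11, sense −
mesh 2 [66T→45T]: running ratio 14/15, sense +
mesh 3 [45T→64T]: running ratio 21/32, sense −
mesh 4 [94T→26T]: running ratio 987/416, sense +
mesh 5 [51T→95T]: running ratio 50337/39520, sense −
mesh 6 [30T→38T]: running ratio 151011/150176, sense +
ω_out/ω_in = 151011/150176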